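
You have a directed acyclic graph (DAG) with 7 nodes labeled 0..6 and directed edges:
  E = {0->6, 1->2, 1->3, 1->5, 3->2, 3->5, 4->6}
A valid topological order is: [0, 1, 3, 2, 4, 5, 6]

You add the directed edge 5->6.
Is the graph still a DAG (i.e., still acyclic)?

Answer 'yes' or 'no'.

Answer: yes

Derivation:
Given toposort: [0, 1, 3, 2, 4, 5, 6]
Position of 5: index 5; position of 6: index 6
New edge 5->6: forward
Forward edge: respects the existing order. Still a DAG, same toposort still valid.
Still a DAG? yes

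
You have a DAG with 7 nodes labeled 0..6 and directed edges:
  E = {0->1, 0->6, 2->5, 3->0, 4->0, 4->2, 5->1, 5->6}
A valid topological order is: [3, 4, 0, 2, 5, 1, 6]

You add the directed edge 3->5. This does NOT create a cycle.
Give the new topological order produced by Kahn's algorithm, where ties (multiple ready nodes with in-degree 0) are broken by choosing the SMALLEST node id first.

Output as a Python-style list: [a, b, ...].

Old toposort: [3, 4, 0, 2, 5, 1, 6]
Added edge: 3->5
Position of 3 (0) < position of 5 (4). Old order still valid.
Run Kahn's algorithm (break ties by smallest node id):
  initial in-degrees: [2, 2, 1, 0, 0, 2, 2]
  ready (indeg=0): [3, 4]
  pop 3: indeg[0]->1; indeg[5]->1 | ready=[4] | order so far=[3]
  pop 4: indeg[0]->0; indeg[2]->0 | ready=[0, 2] | order so far=[3, 4]
  pop 0: indeg[1]->1; indeg[6]->1 | ready=[2] | order so far=[3, 4, 0]
  pop 2: indeg[5]->0 | ready=[5] | order so far=[3, 4, 0, 2]
  pop 5: indeg[1]->0; indeg[6]->0 | ready=[1, 6] | order so far=[3, 4, 0, 2, 5]
  pop 1: no out-edges | ready=[6] | order so far=[3, 4, 0, 2, 5, 1]
  pop 6: no out-edges | ready=[] | order so far=[3, 4, 0, 2, 5, 1, 6]
  Result: [3, 4, 0, 2, 5, 1, 6]

Answer: [3, 4, 0, 2, 5, 1, 6]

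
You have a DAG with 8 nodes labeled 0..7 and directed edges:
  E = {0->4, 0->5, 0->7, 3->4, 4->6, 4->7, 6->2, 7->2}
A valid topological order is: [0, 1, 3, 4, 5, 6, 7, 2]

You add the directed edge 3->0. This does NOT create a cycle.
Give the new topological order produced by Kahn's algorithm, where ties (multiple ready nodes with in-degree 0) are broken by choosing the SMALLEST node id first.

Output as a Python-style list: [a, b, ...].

Answer: [1, 3, 0, 4, 5, 6, 7, 2]

Derivation:
Old toposort: [0, 1, 3, 4, 5, 6, 7, 2]
Added edge: 3->0
Position of 3 (2) > position of 0 (0). Must reorder: 3 must now come before 0.
Run Kahn's algorithm (break ties by smallest node id):
  initial in-degrees: [1, 0, 2, 0, 2, 1, 1, 2]
  ready (indeg=0): [1, 3]
  pop 1: no out-edges | ready=[3] | order so far=[1]
  pop 3: indeg[0]->0; indeg[4]->1 | ready=[0] | order so far=[1, 3]
  pop 0: indeg[4]->0; indeg[5]->0; indeg[7]->1 | ready=[4, 5] | order so far=[1, 3, 0]
  pop 4: indeg[6]->0; indeg[7]->0 | ready=[5, 6, 7] | order so far=[1, 3, 0, 4]
  pop 5: no out-edges | ready=[6, 7] | order so far=[1, 3, 0, 4, 5]
  pop 6: indeg[2]->1 | ready=[7] | order so far=[1, 3, 0, 4, 5, 6]
  pop 7: indeg[2]->0 | ready=[2] | order so far=[1, 3, 0, 4, 5, 6, 7]
  pop 2: no out-edges | ready=[] | order so far=[1, 3, 0, 4, 5, 6, 7, 2]
  Result: [1, 3, 0, 4, 5, 6, 7, 2]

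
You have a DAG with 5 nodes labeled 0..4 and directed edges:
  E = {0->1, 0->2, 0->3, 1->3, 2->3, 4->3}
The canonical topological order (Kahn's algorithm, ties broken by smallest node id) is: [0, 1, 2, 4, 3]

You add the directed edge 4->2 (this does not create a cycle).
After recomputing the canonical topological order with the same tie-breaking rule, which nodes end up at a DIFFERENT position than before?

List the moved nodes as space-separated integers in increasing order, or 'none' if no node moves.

Old toposort: [0, 1, 2, 4, 3]
Added edge 4->2
Recompute Kahn (smallest-id tiebreak):
  initial in-degrees: [0, 1, 2, 4, 0]
  ready (indeg=0): [0, 4]
  pop 0: indeg[1]->0; indeg[2]->1; indeg[3]->3 | ready=[1, 4] | order so far=[0]
  pop 1: indeg[3]->2 | ready=[4] | order so far=[0, 1]
  pop 4: indeg[2]->0; indeg[3]->1 | ready=[2] | order so far=[0, 1, 4]
  pop 2: indeg[3]->0 | ready=[3] | order so far=[0, 1, 4, 2]
  pop 3: no out-edges | ready=[] | order so far=[0, 1, 4, 2, 3]
New canonical toposort: [0, 1, 4, 2, 3]
Compare positions:
  Node 0: index 0 -> 0 (same)
  Node 1: index 1 -> 1 (same)
  Node 2: index 2 -> 3 (moved)
  Node 3: index 4 -> 4 (same)
  Node 4: index 3 -> 2 (moved)
Nodes that changed position: 2 4

Answer: 2 4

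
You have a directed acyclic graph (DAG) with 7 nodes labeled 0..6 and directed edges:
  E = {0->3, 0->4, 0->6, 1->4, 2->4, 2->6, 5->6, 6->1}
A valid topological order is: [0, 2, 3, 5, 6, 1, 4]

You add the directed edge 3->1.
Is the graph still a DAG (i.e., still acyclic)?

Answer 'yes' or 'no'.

Given toposort: [0, 2, 3, 5, 6, 1, 4]
Position of 3: index 2; position of 1: index 5
New edge 3->1: forward
Forward edge: respects the existing order. Still a DAG, same toposort still valid.
Still a DAG? yes

Answer: yes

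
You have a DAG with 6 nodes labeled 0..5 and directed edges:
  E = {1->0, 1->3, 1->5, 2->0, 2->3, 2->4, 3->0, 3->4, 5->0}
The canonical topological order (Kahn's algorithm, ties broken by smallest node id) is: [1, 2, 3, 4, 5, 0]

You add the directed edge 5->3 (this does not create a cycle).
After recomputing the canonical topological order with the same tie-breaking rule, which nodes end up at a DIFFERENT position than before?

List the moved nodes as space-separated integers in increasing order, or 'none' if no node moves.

Old toposort: [1, 2, 3, 4, 5, 0]
Added edge 5->3
Recompute Kahn (smallest-id tiebreak):
  initial in-degrees: [4, 0, 0, 3, 2, 1]
  ready (indeg=0): [1, 2]
  pop 1: indeg[0]->3; indeg[3]->2; indeg[5]->0 | ready=[2, 5] | order so far=[1]
  pop 2: indeg[0]->2; indeg[3]->1; indeg[4]->1 | ready=[5] | order so far=[1, 2]
  pop 5: indeg[0]->1; indeg[3]->0 | ready=[3] | order so far=[1, 2, 5]
  pop 3: indeg[0]->0; indeg[4]->0 | ready=[0, 4] | order so far=[1, 2, 5, 3]
  pop 0: no out-edges | ready=[4] | order so far=[1, 2, 5, 3, 0]
  pop 4: no out-edges | ready=[] | order so far=[1, 2, 5, 3, 0, 4]
New canonical toposort: [1, 2, 5, 3, 0, 4]
Compare positions:
  Node 0: index 5 -> 4 (moved)
  Node 1: index 0 -> 0 (same)
  Node 2: index 1 -> 1 (same)
  Node 3: index 2 -> 3 (moved)
  Node 4: index 3 -> 5 (moved)
  Node 5: index 4 -> 2 (moved)
Nodes that changed position: 0 3 4 5

Answer: 0 3 4 5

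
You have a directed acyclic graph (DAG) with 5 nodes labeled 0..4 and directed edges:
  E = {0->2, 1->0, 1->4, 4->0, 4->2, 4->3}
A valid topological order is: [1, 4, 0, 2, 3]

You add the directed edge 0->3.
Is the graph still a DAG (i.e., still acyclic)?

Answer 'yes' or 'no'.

Given toposort: [1, 4, 0, 2, 3]
Position of 0: index 2; position of 3: index 4
New edge 0->3: forward
Forward edge: respects the existing order. Still a DAG, same toposort still valid.
Still a DAG? yes

Answer: yes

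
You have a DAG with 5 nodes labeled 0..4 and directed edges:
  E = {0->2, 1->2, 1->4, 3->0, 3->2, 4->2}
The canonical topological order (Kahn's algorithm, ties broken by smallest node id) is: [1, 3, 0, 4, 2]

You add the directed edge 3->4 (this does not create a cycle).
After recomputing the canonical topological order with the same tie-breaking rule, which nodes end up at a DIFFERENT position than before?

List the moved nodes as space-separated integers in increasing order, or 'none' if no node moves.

Old toposort: [1, 3, 0, 4, 2]
Added edge 3->4
Recompute Kahn (smallest-id tiebreak):
  initial in-degrees: [1, 0, 4, 0, 2]
  ready (indeg=0): [1, 3]
  pop 1: indeg[2]->3; indeg[4]->1 | ready=[3] | order so far=[1]
  pop 3: indeg[0]->0; indeg[2]->2; indeg[4]->0 | ready=[0, 4] | order so far=[1, 3]
  pop 0: indeg[2]->1 | ready=[4] | order so far=[1, 3, 0]
  pop 4: indeg[2]->0 | ready=[2] | order so far=[1, 3, 0, 4]
  pop 2: no out-edges | ready=[] | order so far=[1, 3, 0, 4, 2]
New canonical toposort: [1, 3, 0, 4, 2]
Compare positions:
  Node 0: index 2 -> 2 (same)
  Node 1: index 0 -> 0 (same)
  Node 2: index 4 -> 4 (same)
  Node 3: index 1 -> 1 (same)
  Node 4: index 3 -> 3 (same)
Nodes that changed position: none

Answer: none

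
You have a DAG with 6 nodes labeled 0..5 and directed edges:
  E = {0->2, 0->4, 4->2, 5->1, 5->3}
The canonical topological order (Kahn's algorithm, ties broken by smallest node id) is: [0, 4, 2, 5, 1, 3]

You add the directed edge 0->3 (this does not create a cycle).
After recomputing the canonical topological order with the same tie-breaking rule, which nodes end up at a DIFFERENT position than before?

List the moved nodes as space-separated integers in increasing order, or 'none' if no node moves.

Old toposort: [0, 4, 2, 5, 1, 3]
Added edge 0->3
Recompute Kahn (smallest-id tiebreak):
  initial in-degrees: [0, 1, 2, 2, 1, 0]
  ready (indeg=0): [0, 5]
  pop 0: indeg[2]->1; indeg[3]->1; indeg[4]->0 | ready=[4, 5] | order so far=[0]
  pop 4: indeg[2]->0 | ready=[2, 5] | order so far=[0, 4]
  pop 2: no out-edges | ready=[5] | order so far=[0, 4, 2]
  pop 5: indeg[1]->0; indeg[3]->0 | ready=[1, 3] | order so far=[0, 4, 2, 5]
  pop 1: no out-edges | ready=[3] | order so far=[0, 4, 2, 5, 1]
  pop 3: no out-edges | ready=[] | order so far=[0, 4, 2, 5, 1, 3]
New canonical toposort: [0, 4, 2, 5, 1, 3]
Compare positions:
  Node 0: index 0 -> 0 (same)
  Node 1: index 4 -> 4 (same)
  Node 2: index 2 -> 2 (same)
  Node 3: index 5 -> 5 (same)
  Node 4: index 1 -> 1 (same)
  Node 5: index 3 -> 3 (same)
Nodes that changed position: none

Answer: none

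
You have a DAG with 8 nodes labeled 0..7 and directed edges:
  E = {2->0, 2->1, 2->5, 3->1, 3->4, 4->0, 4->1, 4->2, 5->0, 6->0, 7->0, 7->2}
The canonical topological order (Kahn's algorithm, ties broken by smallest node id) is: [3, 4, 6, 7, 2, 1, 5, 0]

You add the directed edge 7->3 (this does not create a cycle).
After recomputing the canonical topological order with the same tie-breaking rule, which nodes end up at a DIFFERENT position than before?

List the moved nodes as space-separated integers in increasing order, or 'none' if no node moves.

Answer: 3 4 6 7

Derivation:
Old toposort: [3, 4, 6, 7, 2, 1, 5, 0]
Added edge 7->3
Recompute Kahn (smallest-id tiebreak):
  initial in-degrees: [5, 3, 2, 1, 1, 1, 0, 0]
  ready (indeg=0): [6, 7]
  pop 6: indeg[0]->4 | ready=[7] | order so far=[6]
  pop 7: indeg[0]->3; indeg[2]->1; indeg[3]->0 | ready=[3] | order so far=[6, 7]
  pop 3: indeg[1]->2; indeg[4]->0 | ready=[4] | order so far=[6, 7, 3]
  pop 4: indeg[0]->2; indeg[1]->1; indeg[2]->0 | ready=[2] | order so far=[6, 7, 3, 4]
  pop 2: indeg[0]->1; indeg[1]->0; indeg[5]->0 | ready=[1, 5] | order so far=[6, 7, 3, 4, 2]
  pop 1: no out-edges | ready=[5] | order so far=[6, 7, 3, 4, 2, 1]
  pop 5: indeg[0]->0 | ready=[0] | order so far=[6, 7, 3, 4, 2, 1, 5]
  pop 0: no out-edges | ready=[] | order so far=[6, 7, 3, 4, 2, 1, 5, 0]
New canonical toposort: [6, 7, 3, 4, 2, 1, 5, 0]
Compare positions:
  Node 0: index 7 -> 7 (same)
  Node 1: index 5 -> 5 (same)
  Node 2: index 4 -> 4 (same)
  Node 3: index 0 -> 2 (moved)
  Node 4: index 1 -> 3 (moved)
  Node 5: index 6 -> 6 (same)
  Node 6: index 2 -> 0 (moved)
  Node 7: index 3 -> 1 (moved)
Nodes that changed position: 3 4 6 7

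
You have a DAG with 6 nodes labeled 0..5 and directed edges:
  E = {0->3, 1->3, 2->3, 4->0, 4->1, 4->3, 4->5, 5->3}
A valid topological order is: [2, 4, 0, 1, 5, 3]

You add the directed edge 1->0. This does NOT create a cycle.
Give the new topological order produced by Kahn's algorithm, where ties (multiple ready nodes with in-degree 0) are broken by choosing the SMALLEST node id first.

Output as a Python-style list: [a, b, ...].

Old toposort: [2, 4, 0, 1, 5, 3]
Added edge: 1->0
Position of 1 (3) > position of 0 (2). Must reorder: 1 must now come before 0.
Run Kahn's algorithm (break ties by smallest node id):
  initial in-degrees: [2, 1, 0, 5, 0, 1]
  ready (indeg=0): [2, 4]
  pop 2: indeg[3]->4 | ready=[4] | order so far=[2]
  pop 4: indeg[0]->1; indeg[1]->0; indeg[3]->3; indeg[5]->0 | ready=[1, 5] | order so far=[2, 4]
  pop 1: indeg[0]->0; indeg[3]->2 | ready=[0, 5] | order so far=[2, 4, 1]
  pop 0: indeg[3]->1 | ready=[5] | order so far=[2, 4, 1, 0]
  pop 5: indeg[3]->0 | ready=[3] | order so far=[2, 4, 1, 0, 5]
  pop 3: no out-edges | ready=[] | order so far=[2, 4, 1, 0, 5, 3]
  Result: [2, 4, 1, 0, 5, 3]

Answer: [2, 4, 1, 0, 5, 3]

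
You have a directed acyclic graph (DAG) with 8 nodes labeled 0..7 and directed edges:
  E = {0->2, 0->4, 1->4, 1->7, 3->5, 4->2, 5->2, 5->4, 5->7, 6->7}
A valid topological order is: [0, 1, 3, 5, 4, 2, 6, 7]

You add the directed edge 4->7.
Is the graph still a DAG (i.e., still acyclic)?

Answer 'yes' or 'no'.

Answer: yes

Derivation:
Given toposort: [0, 1, 3, 5, 4, 2, 6, 7]
Position of 4: index 4; position of 7: index 7
New edge 4->7: forward
Forward edge: respects the existing order. Still a DAG, same toposort still valid.
Still a DAG? yes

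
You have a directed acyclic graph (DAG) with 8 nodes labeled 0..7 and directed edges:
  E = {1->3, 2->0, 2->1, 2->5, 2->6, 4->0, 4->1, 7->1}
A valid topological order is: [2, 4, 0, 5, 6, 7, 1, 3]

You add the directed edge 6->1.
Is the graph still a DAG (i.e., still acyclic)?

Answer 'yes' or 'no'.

Answer: yes

Derivation:
Given toposort: [2, 4, 0, 5, 6, 7, 1, 3]
Position of 6: index 4; position of 1: index 6
New edge 6->1: forward
Forward edge: respects the existing order. Still a DAG, same toposort still valid.
Still a DAG? yes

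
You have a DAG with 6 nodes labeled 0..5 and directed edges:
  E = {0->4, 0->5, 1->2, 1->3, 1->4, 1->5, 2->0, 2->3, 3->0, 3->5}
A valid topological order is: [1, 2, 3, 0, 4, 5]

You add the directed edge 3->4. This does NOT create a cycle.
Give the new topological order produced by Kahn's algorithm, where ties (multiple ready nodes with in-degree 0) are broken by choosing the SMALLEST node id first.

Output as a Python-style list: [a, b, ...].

Answer: [1, 2, 3, 0, 4, 5]

Derivation:
Old toposort: [1, 2, 3, 0, 4, 5]
Added edge: 3->4
Position of 3 (2) < position of 4 (4). Old order still valid.
Run Kahn's algorithm (break ties by smallest node id):
  initial in-degrees: [2, 0, 1, 2, 3, 3]
  ready (indeg=0): [1]
  pop 1: indeg[2]->0; indeg[3]->1; indeg[4]->2; indeg[5]->2 | ready=[2] | order so far=[1]
  pop 2: indeg[0]->1; indeg[3]->0 | ready=[3] | order so far=[1, 2]
  pop 3: indeg[0]->0; indeg[4]->1; indeg[5]->1 | ready=[0] | order so far=[1, 2, 3]
  pop 0: indeg[4]->0; indeg[5]->0 | ready=[4, 5] | order so far=[1, 2, 3, 0]
  pop 4: no out-edges | ready=[5] | order so far=[1, 2, 3, 0, 4]
  pop 5: no out-edges | ready=[] | order so far=[1, 2, 3, 0, 4, 5]
  Result: [1, 2, 3, 0, 4, 5]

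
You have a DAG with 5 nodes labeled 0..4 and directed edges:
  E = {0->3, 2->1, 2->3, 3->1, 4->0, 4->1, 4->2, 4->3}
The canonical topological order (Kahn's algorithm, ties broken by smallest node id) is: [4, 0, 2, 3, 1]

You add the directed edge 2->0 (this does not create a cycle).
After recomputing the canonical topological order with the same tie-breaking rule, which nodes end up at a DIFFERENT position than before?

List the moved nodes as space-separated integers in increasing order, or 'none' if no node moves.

Answer: 0 2

Derivation:
Old toposort: [4, 0, 2, 3, 1]
Added edge 2->0
Recompute Kahn (smallest-id tiebreak):
  initial in-degrees: [2, 3, 1, 3, 0]
  ready (indeg=0): [4]
  pop 4: indeg[0]->1; indeg[1]->2; indeg[2]->0; indeg[3]->2 | ready=[2] | order so far=[4]
  pop 2: indeg[0]->0; indeg[1]->1; indeg[3]->1 | ready=[0] | order so far=[4, 2]
  pop 0: indeg[3]->0 | ready=[3] | order so far=[4, 2, 0]
  pop 3: indeg[1]->0 | ready=[1] | order so far=[4, 2, 0, 3]
  pop 1: no out-edges | ready=[] | order so far=[4, 2, 0, 3, 1]
New canonical toposort: [4, 2, 0, 3, 1]
Compare positions:
  Node 0: index 1 -> 2 (moved)
  Node 1: index 4 -> 4 (same)
  Node 2: index 2 -> 1 (moved)
  Node 3: index 3 -> 3 (same)
  Node 4: index 0 -> 0 (same)
Nodes that changed position: 0 2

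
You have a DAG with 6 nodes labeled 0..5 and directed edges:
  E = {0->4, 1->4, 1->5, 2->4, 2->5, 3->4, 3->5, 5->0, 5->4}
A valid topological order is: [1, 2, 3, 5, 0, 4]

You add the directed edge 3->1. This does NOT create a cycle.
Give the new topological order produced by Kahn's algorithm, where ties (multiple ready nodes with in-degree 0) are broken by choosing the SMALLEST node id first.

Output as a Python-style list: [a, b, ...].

Old toposort: [1, 2, 3, 5, 0, 4]
Added edge: 3->1
Position of 3 (2) > position of 1 (0). Must reorder: 3 must now come before 1.
Run Kahn's algorithm (break ties by smallest node id):
  initial in-degrees: [1, 1, 0, 0, 5, 3]
  ready (indeg=0): [2, 3]
  pop 2: indeg[4]->4; indeg[5]->2 | ready=[3] | order so far=[2]
  pop 3: indeg[1]->0; indeg[4]->3; indeg[5]->1 | ready=[1] | order so far=[2, 3]
  pop 1: indeg[4]->2; indeg[5]->0 | ready=[5] | order so far=[2, 3, 1]
  pop 5: indeg[0]->0; indeg[4]->1 | ready=[0] | order so far=[2, 3, 1, 5]
  pop 0: indeg[4]->0 | ready=[4] | order so far=[2, 3, 1, 5, 0]
  pop 4: no out-edges | ready=[] | order so far=[2, 3, 1, 5, 0, 4]
  Result: [2, 3, 1, 5, 0, 4]

Answer: [2, 3, 1, 5, 0, 4]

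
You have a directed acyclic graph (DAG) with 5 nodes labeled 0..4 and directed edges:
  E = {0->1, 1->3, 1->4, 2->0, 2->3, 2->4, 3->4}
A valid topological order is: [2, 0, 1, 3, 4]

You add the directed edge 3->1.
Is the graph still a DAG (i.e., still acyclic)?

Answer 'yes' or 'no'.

Given toposort: [2, 0, 1, 3, 4]
Position of 3: index 3; position of 1: index 2
New edge 3->1: backward (u after v in old order)
Backward edge: old toposort is now invalid. Check if this creates a cycle.
Does 1 already reach 3? Reachable from 1: [1, 3, 4]. YES -> cycle!
Still a DAG? no

Answer: no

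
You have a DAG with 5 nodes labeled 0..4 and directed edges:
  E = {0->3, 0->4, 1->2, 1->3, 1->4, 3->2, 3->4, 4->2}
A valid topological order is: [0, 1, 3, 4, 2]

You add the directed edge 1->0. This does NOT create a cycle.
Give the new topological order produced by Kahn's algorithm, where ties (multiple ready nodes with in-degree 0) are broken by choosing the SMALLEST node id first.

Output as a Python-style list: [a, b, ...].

Answer: [1, 0, 3, 4, 2]

Derivation:
Old toposort: [0, 1, 3, 4, 2]
Added edge: 1->0
Position of 1 (1) > position of 0 (0). Must reorder: 1 must now come before 0.
Run Kahn's algorithm (break ties by smallest node id):
  initial in-degrees: [1, 0, 3, 2, 3]
  ready (indeg=0): [1]
  pop 1: indeg[0]->0; indeg[2]->2; indeg[3]->1; indeg[4]->2 | ready=[0] | order so far=[1]
  pop 0: indeg[3]->0; indeg[4]->1 | ready=[3] | order so far=[1, 0]
  pop 3: indeg[2]->1; indeg[4]->0 | ready=[4] | order so far=[1, 0, 3]
  pop 4: indeg[2]->0 | ready=[2] | order so far=[1, 0, 3, 4]
  pop 2: no out-edges | ready=[] | order so far=[1, 0, 3, 4, 2]
  Result: [1, 0, 3, 4, 2]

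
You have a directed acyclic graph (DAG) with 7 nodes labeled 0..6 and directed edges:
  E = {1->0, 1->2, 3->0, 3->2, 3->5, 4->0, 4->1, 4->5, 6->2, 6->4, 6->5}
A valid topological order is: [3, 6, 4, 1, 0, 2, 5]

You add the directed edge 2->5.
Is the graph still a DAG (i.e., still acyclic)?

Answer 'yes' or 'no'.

Given toposort: [3, 6, 4, 1, 0, 2, 5]
Position of 2: index 5; position of 5: index 6
New edge 2->5: forward
Forward edge: respects the existing order. Still a DAG, same toposort still valid.
Still a DAG? yes

Answer: yes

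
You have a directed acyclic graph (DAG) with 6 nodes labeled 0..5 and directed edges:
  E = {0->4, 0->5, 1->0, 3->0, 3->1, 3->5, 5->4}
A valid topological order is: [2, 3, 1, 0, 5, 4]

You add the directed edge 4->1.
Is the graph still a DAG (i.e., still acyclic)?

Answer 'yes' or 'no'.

Given toposort: [2, 3, 1, 0, 5, 4]
Position of 4: index 5; position of 1: index 2
New edge 4->1: backward (u after v in old order)
Backward edge: old toposort is now invalid. Check if this creates a cycle.
Does 1 already reach 4? Reachable from 1: [0, 1, 4, 5]. YES -> cycle!
Still a DAG? no

Answer: no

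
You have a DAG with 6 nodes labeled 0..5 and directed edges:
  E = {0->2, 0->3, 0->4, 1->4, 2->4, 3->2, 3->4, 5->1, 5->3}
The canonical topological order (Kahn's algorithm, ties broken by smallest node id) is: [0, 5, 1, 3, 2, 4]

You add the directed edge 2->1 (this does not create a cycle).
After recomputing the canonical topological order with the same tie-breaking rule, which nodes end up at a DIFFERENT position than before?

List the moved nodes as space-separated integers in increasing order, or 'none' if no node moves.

Old toposort: [0, 5, 1, 3, 2, 4]
Added edge 2->1
Recompute Kahn (smallest-id tiebreak):
  initial in-degrees: [0, 2, 2, 2, 4, 0]
  ready (indeg=0): [0, 5]
  pop 0: indeg[2]->1; indeg[3]->1; indeg[4]->3 | ready=[5] | order so far=[0]
  pop 5: indeg[1]->1; indeg[3]->0 | ready=[3] | order so far=[0, 5]
  pop 3: indeg[2]->0; indeg[4]->2 | ready=[2] | order so far=[0, 5, 3]
  pop 2: indeg[1]->0; indeg[4]->1 | ready=[1] | order so far=[0, 5, 3, 2]
  pop 1: indeg[4]->0 | ready=[4] | order so far=[0, 5, 3, 2, 1]
  pop 4: no out-edges | ready=[] | order so far=[0, 5, 3, 2, 1, 4]
New canonical toposort: [0, 5, 3, 2, 1, 4]
Compare positions:
  Node 0: index 0 -> 0 (same)
  Node 1: index 2 -> 4 (moved)
  Node 2: index 4 -> 3 (moved)
  Node 3: index 3 -> 2 (moved)
  Node 4: index 5 -> 5 (same)
  Node 5: index 1 -> 1 (same)
Nodes that changed position: 1 2 3

Answer: 1 2 3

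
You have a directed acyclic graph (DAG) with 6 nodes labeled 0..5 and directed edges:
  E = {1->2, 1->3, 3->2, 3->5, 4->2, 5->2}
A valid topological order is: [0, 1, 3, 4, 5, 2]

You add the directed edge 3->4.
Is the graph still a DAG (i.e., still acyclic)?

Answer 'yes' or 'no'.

Answer: yes

Derivation:
Given toposort: [0, 1, 3, 4, 5, 2]
Position of 3: index 2; position of 4: index 3
New edge 3->4: forward
Forward edge: respects the existing order. Still a DAG, same toposort still valid.
Still a DAG? yes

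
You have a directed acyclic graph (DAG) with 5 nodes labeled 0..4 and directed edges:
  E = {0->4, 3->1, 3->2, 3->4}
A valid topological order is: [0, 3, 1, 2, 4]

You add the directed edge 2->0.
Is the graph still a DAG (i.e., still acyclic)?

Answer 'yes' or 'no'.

Given toposort: [0, 3, 1, 2, 4]
Position of 2: index 3; position of 0: index 0
New edge 2->0: backward (u after v in old order)
Backward edge: old toposort is now invalid. Check if this creates a cycle.
Does 0 already reach 2? Reachable from 0: [0, 4]. NO -> still a DAG (reorder needed).
Still a DAG? yes

Answer: yes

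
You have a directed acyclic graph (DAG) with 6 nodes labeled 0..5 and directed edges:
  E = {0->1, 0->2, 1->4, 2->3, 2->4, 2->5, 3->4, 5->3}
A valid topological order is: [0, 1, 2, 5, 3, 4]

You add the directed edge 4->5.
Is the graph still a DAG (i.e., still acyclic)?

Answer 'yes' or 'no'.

Answer: no

Derivation:
Given toposort: [0, 1, 2, 5, 3, 4]
Position of 4: index 5; position of 5: index 3
New edge 4->5: backward (u after v in old order)
Backward edge: old toposort is now invalid. Check if this creates a cycle.
Does 5 already reach 4? Reachable from 5: [3, 4, 5]. YES -> cycle!
Still a DAG? no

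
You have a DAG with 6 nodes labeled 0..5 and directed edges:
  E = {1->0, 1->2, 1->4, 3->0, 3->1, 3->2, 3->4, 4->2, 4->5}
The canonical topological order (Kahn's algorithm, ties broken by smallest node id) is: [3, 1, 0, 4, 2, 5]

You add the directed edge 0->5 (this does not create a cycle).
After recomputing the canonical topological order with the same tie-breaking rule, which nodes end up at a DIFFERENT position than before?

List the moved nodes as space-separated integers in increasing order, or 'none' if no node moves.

Answer: none

Derivation:
Old toposort: [3, 1, 0, 4, 2, 5]
Added edge 0->5
Recompute Kahn (smallest-id tiebreak):
  initial in-degrees: [2, 1, 3, 0, 2, 2]
  ready (indeg=0): [3]
  pop 3: indeg[0]->1; indeg[1]->0; indeg[2]->2; indeg[4]->1 | ready=[1] | order so far=[3]
  pop 1: indeg[0]->0; indeg[2]->1; indeg[4]->0 | ready=[0, 4] | order so far=[3, 1]
  pop 0: indeg[5]->1 | ready=[4] | order so far=[3, 1, 0]
  pop 4: indeg[2]->0; indeg[5]->0 | ready=[2, 5] | order so far=[3, 1, 0, 4]
  pop 2: no out-edges | ready=[5] | order so far=[3, 1, 0, 4, 2]
  pop 5: no out-edges | ready=[] | order so far=[3, 1, 0, 4, 2, 5]
New canonical toposort: [3, 1, 0, 4, 2, 5]
Compare positions:
  Node 0: index 2 -> 2 (same)
  Node 1: index 1 -> 1 (same)
  Node 2: index 4 -> 4 (same)
  Node 3: index 0 -> 0 (same)
  Node 4: index 3 -> 3 (same)
  Node 5: index 5 -> 5 (same)
Nodes that changed position: none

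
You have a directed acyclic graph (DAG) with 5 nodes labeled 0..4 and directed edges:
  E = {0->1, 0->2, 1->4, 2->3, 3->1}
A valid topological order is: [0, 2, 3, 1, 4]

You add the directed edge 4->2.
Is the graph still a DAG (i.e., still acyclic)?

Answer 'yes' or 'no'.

Given toposort: [0, 2, 3, 1, 4]
Position of 4: index 4; position of 2: index 1
New edge 4->2: backward (u after v in old order)
Backward edge: old toposort is now invalid. Check if this creates a cycle.
Does 2 already reach 4? Reachable from 2: [1, 2, 3, 4]. YES -> cycle!
Still a DAG? no

Answer: no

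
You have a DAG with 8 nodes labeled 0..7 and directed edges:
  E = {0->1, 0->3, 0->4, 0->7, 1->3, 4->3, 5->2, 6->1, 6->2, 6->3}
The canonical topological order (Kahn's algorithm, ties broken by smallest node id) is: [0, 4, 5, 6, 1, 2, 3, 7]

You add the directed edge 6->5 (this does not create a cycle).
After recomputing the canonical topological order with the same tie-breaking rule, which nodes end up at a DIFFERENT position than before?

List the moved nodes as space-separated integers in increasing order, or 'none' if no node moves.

Old toposort: [0, 4, 5, 6, 1, 2, 3, 7]
Added edge 6->5
Recompute Kahn (smallest-id tiebreak):
  initial in-degrees: [0, 2, 2, 4, 1, 1, 0, 1]
  ready (indeg=0): [0, 6]
  pop 0: indeg[1]->1; indeg[3]->3; indeg[4]->0; indeg[7]->0 | ready=[4, 6, 7] | order so far=[0]
  pop 4: indeg[3]->2 | ready=[6, 7] | order so far=[0, 4]
  pop 6: indeg[1]->0; indeg[2]->1; indeg[3]->1; indeg[5]->0 | ready=[1, 5, 7] | order so far=[0, 4, 6]
  pop 1: indeg[3]->0 | ready=[3, 5, 7] | order so far=[0, 4, 6, 1]
  pop 3: no out-edges | ready=[5, 7] | order so far=[0, 4, 6, 1, 3]
  pop 5: indeg[2]->0 | ready=[2, 7] | order so far=[0, 4, 6, 1, 3, 5]
  pop 2: no out-edges | ready=[7] | order so far=[0, 4, 6, 1, 3, 5, 2]
  pop 7: no out-edges | ready=[] | order so far=[0, 4, 6, 1, 3, 5, 2, 7]
New canonical toposort: [0, 4, 6, 1, 3, 5, 2, 7]
Compare positions:
  Node 0: index 0 -> 0 (same)
  Node 1: index 4 -> 3 (moved)
  Node 2: index 5 -> 6 (moved)
  Node 3: index 6 -> 4 (moved)
  Node 4: index 1 -> 1 (same)
  Node 5: index 2 -> 5 (moved)
  Node 6: index 3 -> 2 (moved)
  Node 7: index 7 -> 7 (same)
Nodes that changed position: 1 2 3 5 6

Answer: 1 2 3 5 6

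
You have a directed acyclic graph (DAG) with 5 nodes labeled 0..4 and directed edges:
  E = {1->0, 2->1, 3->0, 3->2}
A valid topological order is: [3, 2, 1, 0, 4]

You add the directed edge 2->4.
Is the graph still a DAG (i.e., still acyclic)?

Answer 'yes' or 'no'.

Given toposort: [3, 2, 1, 0, 4]
Position of 2: index 1; position of 4: index 4
New edge 2->4: forward
Forward edge: respects the existing order. Still a DAG, same toposort still valid.
Still a DAG? yes

Answer: yes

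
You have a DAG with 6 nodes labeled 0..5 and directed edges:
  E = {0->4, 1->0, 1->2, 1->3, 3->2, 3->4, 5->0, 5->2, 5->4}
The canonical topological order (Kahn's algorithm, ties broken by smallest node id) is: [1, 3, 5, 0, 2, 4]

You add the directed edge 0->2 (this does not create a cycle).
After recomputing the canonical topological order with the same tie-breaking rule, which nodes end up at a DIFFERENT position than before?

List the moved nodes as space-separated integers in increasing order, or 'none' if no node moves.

Answer: none

Derivation:
Old toposort: [1, 3, 5, 0, 2, 4]
Added edge 0->2
Recompute Kahn (smallest-id tiebreak):
  initial in-degrees: [2, 0, 4, 1, 3, 0]
  ready (indeg=0): [1, 5]
  pop 1: indeg[0]->1; indeg[2]->3; indeg[3]->0 | ready=[3, 5] | order so far=[1]
  pop 3: indeg[2]->2; indeg[4]->2 | ready=[5] | order so far=[1, 3]
  pop 5: indeg[0]->0; indeg[2]->1; indeg[4]->1 | ready=[0] | order so far=[1, 3, 5]
  pop 0: indeg[2]->0; indeg[4]->0 | ready=[2, 4] | order so far=[1, 3, 5, 0]
  pop 2: no out-edges | ready=[4] | order so far=[1, 3, 5, 0, 2]
  pop 4: no out-edges | ready=[] | order so far=[1, 3, 5, 0, 2, 4]
New canonical toposort: [1, 3, 5, 0, 2, 4]
Compare positions:
  Node 0: index 3 -> 3 (same)
  Node 1: index 0 -> 0 (same)
  Node 2: index 4 -> 4 (same)
  Node 3: index 1 -> 1 (same)
  Node 4: index 5 -> 5 (same)
  Node 5: index 2 -> 2 (same)
Nodes that changed position: none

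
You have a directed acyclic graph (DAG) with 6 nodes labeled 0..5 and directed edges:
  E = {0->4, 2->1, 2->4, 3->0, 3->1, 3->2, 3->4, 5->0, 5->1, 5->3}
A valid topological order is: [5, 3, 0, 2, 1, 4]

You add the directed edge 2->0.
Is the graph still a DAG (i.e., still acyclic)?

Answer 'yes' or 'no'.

Given toposort: [5, 3, 0, 2, 1, 4]
Position of 2: index 3; position of 0: index 2
New edge 2->0: backward (u after v in old order)
Backward edge: old toposort is now invalid. Check if this creates a cycle.
Does 0 already reach 2? Reachable from 0: [0, 4]. NO -> still a DAG (reorder needed).
Still a DAG? yes

Answer: yes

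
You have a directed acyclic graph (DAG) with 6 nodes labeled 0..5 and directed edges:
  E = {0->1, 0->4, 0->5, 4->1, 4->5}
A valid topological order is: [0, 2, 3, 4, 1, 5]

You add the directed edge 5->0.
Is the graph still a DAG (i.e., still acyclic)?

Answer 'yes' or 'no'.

Answer: no

Derivation:
Given toposort: [0, 2, 3, 4, 1, 5]
Position of 5: index 5; position of 0: index 0
New edge 5->0: backward (u after v in old order)
Backward edge: old toposort is now invalid. Check if this creates a cycle.
Does 0 already reach 5? Reachable from 0: [0, 1, 4, 5]. YES -> cycle!
Still a DAG? no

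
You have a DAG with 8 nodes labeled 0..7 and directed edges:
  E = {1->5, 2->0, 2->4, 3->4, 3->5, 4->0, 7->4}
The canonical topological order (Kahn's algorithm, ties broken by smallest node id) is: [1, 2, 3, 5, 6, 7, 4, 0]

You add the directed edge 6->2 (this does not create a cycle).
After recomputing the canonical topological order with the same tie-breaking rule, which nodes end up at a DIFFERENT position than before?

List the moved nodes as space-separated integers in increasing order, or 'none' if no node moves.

Answer: 2 3 5 6

Derivation:
Old toposort: [1, 2, 3, 5, 6, 7, 4, 0]
Added edge 6->2
Recompute Kahn (smallest-id tiebreak):
  initial in-degrees: [2, 0, 1, 0, 3, 2, 0, 0]
  ready (indeg=0): [1, 3, 6, 7]
  pop 1: indeg[5]->1 | ready=[3, 6, 7] | order so far=[1]
  pop 3: indeg[4]->2; indeg[5]->0 | ready=[5, 6, 7] | order so far=[1, 3]
  pop 5: no out-edges | ready=[6, 7] | order so far=[1, 3, 5]
  pop 6: indeg[2]->0 | ready=[2, 7] | order so far=[1, 3, 5, 6]
  pop 2: indeg[0]->1; indeg[4]->1 | ready=[7] | order so far=[1, 3, 5, 6, 2]
  pop 7: indeg[4]->0 | ready=[4] | order so far=[1, 3, 5, 6, 2, 7]
  pop 4: indeg[0]->0 | ready=[0] | order so far=[1, 3, 5, 6, 2, 7, 4]
  pop 0: no out-edges | ready=[] | order so far=[1, 3, 5, 6, 2, 7, 4, 0]
New canonical toposort: [1, 3, 5, 6, 2, 7, 4, 0]
Compare positions:
  Node 0: index 7 -> 7 (same)
  Node 1: index 0 -> 0 (same)
  Node 2: index 1 -> 4 (moved)
  Node 3: index 2 -> 1 (moved)
  Node 4: index 6 -> 6 (same)
  Node 5: index 3 -> 2 (moved)
  Node 6: index 4 -> 3 (moved)
  Node 7: index 5 -> 5 (same)
Nodes that changed position: 2 3 5 6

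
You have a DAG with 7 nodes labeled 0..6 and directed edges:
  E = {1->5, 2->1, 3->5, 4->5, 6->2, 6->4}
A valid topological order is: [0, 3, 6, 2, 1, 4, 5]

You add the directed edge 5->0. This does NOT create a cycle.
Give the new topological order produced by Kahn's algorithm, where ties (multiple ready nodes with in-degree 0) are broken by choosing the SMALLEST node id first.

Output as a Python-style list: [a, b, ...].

Old toposort: [0, 3, 6, 2, 1, 4, 5]
Added edge: 5->0
Position of 5 (6) > position of 0 (0). Must reorder: 5 must now come before 0.
Run Kahn's algorithm (break ties by smallest node id):
  initial in-degrees: [1, 1, 1, 0, 1, 3, 0]
  ready (indeg=0): [3, 6]
  pop 3: indeg[5]->2 | ready=[6] | order so far=[3]
  pop 6: indeg[2]->0; indeg[4]->0 | ready=[2, 4] | order so far=[3, 6]
  pop 2: indeg[1]->0 | ready=[1, 4] | order so far=[3, 6, 2]
  pop 1: indeg[5]->1 | ready=[4] | order so far=[3, 6, 2, 1]
  pop 4: indeg[5]->0 | ready=[5] | order so far=[3, 6, 2, 1, 4]
  pop 5: indeg[0]->0 | ready=[0] | order so far=[3, 6, 2, 1, 4, 5]
  pop 0: no out-edges | ready=[] | order so far=[3, 6, 2, 1, 4, 5, 0]
  Result: [3, 6, 2, 1, 4, 5, 0]

Answer: [3, 6, 2, 1, 4, 5, 0]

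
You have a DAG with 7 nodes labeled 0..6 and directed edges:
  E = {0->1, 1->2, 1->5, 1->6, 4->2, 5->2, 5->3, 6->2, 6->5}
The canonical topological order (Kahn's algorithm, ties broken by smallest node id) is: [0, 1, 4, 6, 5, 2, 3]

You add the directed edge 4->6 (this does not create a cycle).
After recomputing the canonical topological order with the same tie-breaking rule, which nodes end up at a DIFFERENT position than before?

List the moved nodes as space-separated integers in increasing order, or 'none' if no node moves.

Answer: none

Derivation:
Old toposort: [0, 1, 4, 6, 5, 2, 3]
Added edge 4->6
Recompute Kahn (smallest-id tiebreak):
  initial in-degrees: [0, 1, 4, 1, 0, 2, 2]
  ready (indeg=0): [0, 4]
  pop 0: indeg[1]->0 | ready=[1, 4] | order so far=[0]
  pop 1: indeg[2]->3; indeg[5]->1; indeg[6]->1 | ready=[4] | order so far=[0, 1]
  pop 4: indeg[2]->2; indeg[6]->0 | ready=[6] | order so far=[0, 1, 4]
  pop 6: indeg[2]->1; indeg[5]->0 | ready=[5] | order so far=[0, 1, 4, 6]
  pop 5: indeg[2]->0; indeg[3]->0 | ready=[2, 3] | order so far=[0, 1, 4, 6, 5]
  pop 2: no out-edges | ready=[3] | order so far=[0, 1, 4, 6, 5, 2]
  pop 3: no out-edges | ready=[] | order so far=[0, 1, 4, 6, 5, 2, 3]
New canonical toposort: [0, 1, 4, 6, 5, 2, 3]
Compare positions:
  Node 0: index 0 -> 0 (same)
  Node 1: index 1 -> 1 (same)
  Node 2: index 5 -> 5 (same)
  Node 3: index 6 -> 6 (same)
  Node 4: index 2 -> 2 (same)
  Node 5: index 4 -> 4 (same)
  Node 6: index 3 -> 3 (same)
Nodes that changed position: none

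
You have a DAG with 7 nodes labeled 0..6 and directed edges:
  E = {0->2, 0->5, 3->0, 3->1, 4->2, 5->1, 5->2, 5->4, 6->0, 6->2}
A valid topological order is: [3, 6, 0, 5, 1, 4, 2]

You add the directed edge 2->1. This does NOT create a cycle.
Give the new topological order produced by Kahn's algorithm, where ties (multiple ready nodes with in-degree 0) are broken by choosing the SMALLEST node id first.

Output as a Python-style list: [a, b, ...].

Answer: [3, 6, 0, 5, 4, 2, 1]

Derivation:
Old toposort: [3, 6, 0, 5, 1, 4, 2]
Added edge: 2->1
Position of 2 (6) > position of 1 (4). Must reorder: 2 must now come before 1.
Run Kahn's algorithm (break ties by smallest node id):
  initial in-degrees: [2, 3, 4, 0, 1, 1, 0]
  ready (indeg=0): [3, 6]
  pop 3: indeg[0]->1; indeg[1]->2 | ready=[6] | order so far=[3]
  pop 6: indeg[0]->0; indeg[2]->3 | ready=[0] | order so far=[3, 6]
  pop 0: indeg[2]->2; indeg[5]->0 | ready=[5] | order so far=[3, 6, 0]
  pop 5: indeg[1]->1; indeg[2]->1; indeg[4]->0 | ready=[4] | order so far=[3, 6, 0, 5]
  pop 4: indeg[2]->0 | ready=[2] | order so far=[3, 6, 0, 5, 4]
  pop 2: indeg[1]->0 | ready=[1] | order so far=[3, 6, 0, 5, 4, 2]
  pop 1: no out-edges | ready=[] | order so far=[3, 6, 0, 5, 4, 2, 1]
  Result: [3, 6, 0, 5, 4, 2, 1]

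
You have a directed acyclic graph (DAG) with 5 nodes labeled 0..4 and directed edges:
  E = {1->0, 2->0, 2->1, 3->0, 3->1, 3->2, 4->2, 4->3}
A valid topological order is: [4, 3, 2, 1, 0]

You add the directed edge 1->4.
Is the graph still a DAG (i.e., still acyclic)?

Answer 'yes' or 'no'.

Answer: no

Derivation:
Given toposort: [4, 3, 2, 1, 0]
Position of 1: index 3; position of 4: index 0
New edge 1->4: backward (u after v in old order)
Backward edge: old toposort is now invalid. Check if this creates a cycle.
Does 4 already reach 1? Reachable from 4: [0, 1, 2, 3, 4]. YES -> cycle!
Still a DAG? no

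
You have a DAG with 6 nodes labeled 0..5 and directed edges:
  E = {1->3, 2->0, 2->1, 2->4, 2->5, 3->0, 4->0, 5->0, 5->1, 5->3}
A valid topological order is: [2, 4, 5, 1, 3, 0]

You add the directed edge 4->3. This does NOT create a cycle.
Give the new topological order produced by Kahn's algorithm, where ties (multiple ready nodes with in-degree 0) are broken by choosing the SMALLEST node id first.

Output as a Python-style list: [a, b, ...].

Answer: [2, 4, 5, 1, 3, 0]

Derivation:
Old toposort: [2, 4, 5, 1, 3, 0]
Added edge: 4->3
Position of 4 (1) < position of 3 (4). Old order still valid.
Run Kahn's algorithm (break ties by smallest node id):
  initial in-degrees: [4, 2, 0, 3, 1, 1]
  ready (indeg=0): [2]
  pop 2: indeg[0]->3; indeg[1]->1; indeg[4]->0; indeg[5]->0 | ready=[4, 5] | order so far=[2]
  pop 4: indeg[0]->2; indeg[3]->2 | ready=[5] | order so far=[2, 4]
  pop 5: indeg[0]->1; indeg[1]->0; indeg[3]->1 | ready=[1] | order so far=[2, 4, 5]
  pop 1: indeg[3]->0 | ready=[3] | order so far=[2, 4, 5, 1]
  pop 3: indeg[0]->0 | ready=[0] | order so far=[2, 4, 5, 1, 3]
  pop 0: no out-edges | ready=[] | order so far=[2, 4, 5, 1, 3, 0]
  Result: [2, 4, 5, 1, 3, 0]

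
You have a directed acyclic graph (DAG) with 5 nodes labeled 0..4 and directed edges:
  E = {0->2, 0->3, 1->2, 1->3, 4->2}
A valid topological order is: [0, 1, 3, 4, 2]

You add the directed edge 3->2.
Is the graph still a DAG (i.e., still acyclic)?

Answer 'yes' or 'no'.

Answer: yes

Derivation:
Given toposort: [0, 1, 3, 4, 2]
Position of 3: index 2; position of 2: index 4
New edge 3->2: forward
Forward edge: respects the existing order. Still a DAG, same toposort still valid.
Still a DAG? yes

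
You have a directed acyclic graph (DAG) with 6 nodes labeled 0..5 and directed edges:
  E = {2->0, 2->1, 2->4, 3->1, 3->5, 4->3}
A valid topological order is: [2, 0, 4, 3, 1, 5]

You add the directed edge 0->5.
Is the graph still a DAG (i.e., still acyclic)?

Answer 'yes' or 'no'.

Given toposort: [2, 0, 4, 3, 1, 5]
Position of 0: index 1; position of 5: index 5
New edge 0->5: forward
Forward edge: respects the existing order. Still a DAG, same toposort still valid.
Still a DAG? yes

Answer: yes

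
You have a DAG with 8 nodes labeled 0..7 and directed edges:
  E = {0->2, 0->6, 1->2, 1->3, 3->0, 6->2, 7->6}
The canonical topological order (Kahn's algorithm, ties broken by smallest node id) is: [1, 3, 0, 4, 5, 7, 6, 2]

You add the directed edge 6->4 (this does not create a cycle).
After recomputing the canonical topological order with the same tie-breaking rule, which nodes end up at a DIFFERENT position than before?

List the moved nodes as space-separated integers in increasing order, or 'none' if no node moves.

Old toposort: [1, 3, 0, 4, 5, 7, 6, 2]
Added edge 6->4
Recompute Kahn (smallest-id tiebreak):
  initial in-degrees: [1, 0, 3, 1, 1, 0, 2, 0]
  ready (indeg=0): [1, 5, 7]
  pop 1: indeg[2]->2; indeg[3]->0 | ready=[3, 5, 7] | order so far=[1]
  pop 3: indeg[0]->0 | ready=[0, 5, 7] | order so far=[1, 3]
  pop 0: indeg[2]->1; indeg[6]->1 | ready=[5, 7] | order so far=[1, 3, 0]
  pop 5: no out-edges | ready=[7] | order so far=[1, 3, 0, 5]
  pop 7: indeg[6]->0 | ready=[6] | order so far=[1, 3, 0, 5, 7]
  pop 6: indeg[2]->0; indeg[4]->0 | ready=[2, 4] | order so far=[1, 3, 0, 5, 7, 6]
  pop 2: no out-edges | ready=[4] | order so far=[1, 3, 0, 5, 7, 6, 2]
  pop 4: no out-edges | ready=[] | order so far=[1, 3, 0, 5, 7, 6, 2, 4]
New canonical toposort: [1, 3, 0, 5, 7, 6, 2, 4]
Compare positions:
  Node 0: index 2 -> 2 (same)
  Node 1: index 0 -> 0 (same)
  Node 2: index 7 -> 6 (moved)
  Node 3: index 1 -> 1 (same)
  Node 4: index 3 -> 7 (moved)
  Node 5: index 4 -> 3 (moved)
  Node 6: index 6 -> 5 (moved)
  Node 7: index 5 -> 4 (moved)
Nodes that changed position: 2 4 5 6 7

Answer: 2 4 5 6 7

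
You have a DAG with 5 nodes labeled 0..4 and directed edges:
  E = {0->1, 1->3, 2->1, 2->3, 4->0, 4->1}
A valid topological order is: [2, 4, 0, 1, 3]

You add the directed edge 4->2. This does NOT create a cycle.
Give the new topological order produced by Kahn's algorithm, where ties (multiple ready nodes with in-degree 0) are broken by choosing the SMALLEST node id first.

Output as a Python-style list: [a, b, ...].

Old toposort: [2, 4, 0, 1, 3]
Added edge: 4->2
Position of 4 (1) > position of 2 (0). Must reorder: 4 must now come before 2.
Run Kahn's algorithm (break ties by smallest node id):
  initial in-degrees: [1, 3, 1, 2, 0]
  ready (indeg=0): [4]
  pop 4: indeg[0]->0; indeg[1]->2; indeg[2]->0 | ready=[0, 2] | order so far=[4]
  pop 0: indeg[1]->1 | ready=[2] | order so far=[4, 0]
  pop 2: indeg[1]->0; indeg[3]->1 | ready=[1] | order so far=[4, 0, 2]
  pop 1: indeg[3]->0 | ready=[3] | order so far=[4, 0, 2, 1]
  pop 3: no out-edges | ready=[] | order so far=[4, 0, 2, 1, 3]
  Result: [4, 0, 2, 1, 3]

Answer: [4, 0, 2, 1, 3]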